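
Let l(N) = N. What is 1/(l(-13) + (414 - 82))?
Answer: 1/319 ≈ 0.0031348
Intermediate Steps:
1/(l(-13) + (414 - 82)) = 1/(-13 + (414 - 82)) = 1/(-13 + 332) = 1/319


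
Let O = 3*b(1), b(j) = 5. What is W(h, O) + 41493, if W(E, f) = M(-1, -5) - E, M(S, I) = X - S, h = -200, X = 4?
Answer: 41698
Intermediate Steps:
M(S, I) = 4 - S
O = 15 (O = 3*5 = 15)
W(E, f) = 5 - E (W(E, f) = (4 - 1*(-1)) - E = (4 + 1) - E = 5 - E)
W(h, O) + 41493 = (5 - 1*(-200)) + 41493 = (5 + 200) + 41493 = 205 + 41493 = 41698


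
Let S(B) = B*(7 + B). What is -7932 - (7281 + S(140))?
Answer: -35793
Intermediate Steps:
-7932 - (7281 + S(140)) = -7932 - (7281 + 140*(7 + 140)) = -7932 - (7281 + 140*147) = -7932 - (7281 + 20580) = -7932 - 1*27861 = -7932 - 27861 = -35793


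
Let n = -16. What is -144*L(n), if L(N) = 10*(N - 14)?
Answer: 43200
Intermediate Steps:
L(N) = -140 + 10*N (L(N) = 10*(-14 + N) = -140 + 10*N)
-144*L(n) = -144*(-140 + 10*(-16)) = -144*(-140 - 160) = -144*(-300) = 43200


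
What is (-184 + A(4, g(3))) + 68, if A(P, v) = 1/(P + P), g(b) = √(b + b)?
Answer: -927/8 ≈ -115.88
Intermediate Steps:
g(b) = √2*√b (g(b) = √(2*b) = √2*√b)
A(P, v) = 1/(2*P)
(-184 + A(4, g(3))) + 68 = (-184 + (½)/4) + 68 = (-184 + (½)*(¼)) + 68 = (-184 + ⅛) + 68 = -1471/8 + 68 = -927/8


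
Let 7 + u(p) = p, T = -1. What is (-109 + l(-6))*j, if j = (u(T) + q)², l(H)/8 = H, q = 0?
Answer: -10048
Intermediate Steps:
l(H) = 8*H
u(p) = -7 + p
j = 64 (j = ((-7 - 1) + 0)² = (-8 + 0)² = (-8)² = 64)
(-109 + l(-6))*j = (-109 + 8*(-6))*64 = (-109 - 48)*64 = -157*64 = -10048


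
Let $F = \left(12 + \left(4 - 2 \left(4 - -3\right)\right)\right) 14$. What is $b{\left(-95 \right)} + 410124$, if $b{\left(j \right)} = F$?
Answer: $410152$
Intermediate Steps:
$F = 28$ ($F = \left(12 + \left(4 - 2 \left(4 + 3\right)\right)\right) 14 = \left(12 + \left(4 - 14\right)\right) 14 = \left(12 - 10\right) 14 = 2 \cdot 14 = 28$)
$b{\left(j \right)} = 28$
$b{\left(-95 \right)} + 410124 = 28 + 410124 = 410152$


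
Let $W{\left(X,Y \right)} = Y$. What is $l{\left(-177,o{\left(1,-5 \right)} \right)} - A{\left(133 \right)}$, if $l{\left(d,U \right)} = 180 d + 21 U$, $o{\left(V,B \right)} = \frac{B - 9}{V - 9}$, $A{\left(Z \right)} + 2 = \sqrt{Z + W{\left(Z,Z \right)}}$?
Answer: $- \frac{127285}{4} - \sqrt{266} \approx -31838.0$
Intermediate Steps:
$A{\left(Z \right)} = -2 + \sqrt{2} \sqrt{Z}$ ($A{\left(Z \right)} = -2 + \sqrt{Z + Z} = -2 + \sqrt{2 Z} = -2 + \sqrt{2} \sqrt{Z}$)
$o{\left(V,B \right)} = \frac{-9 + B}{-9 + V}$
$l{\left(d,U \right)} = 21 U + 180 d$
$l{\left(-177,o{\left(1,-5 \right)} \right)} - A{\left(133 \right)} = \left(21 \frac{-9 - 5}{-9 + 1} + 180 \left(-177\right)\right) - \left(-2 + \sqrt{2} \sqrt{133}\right) = \left(21 \frac{1}{-8} \left(-14\right) - 31860\right) - \left(-2 + \sqrt{266}\right) = \left(21 \left(\left(- \frac{1}{8}\right) \left(-14\right)\right) - 31860\right) + \left(2 - \sqrt{266}\right) = \left(21 \cdot \frac{7}{4} - 31860\right) + \left(2 - \sqrt{266}\right) = \left(\frac{147}{4} - 31860\right) + \left(2 - \sqrt{266}\right) = - \frac{127293}{4} + \left(2 - \sqrt{266}\right) = - \frac{127285}{4} - \sqrt{266}$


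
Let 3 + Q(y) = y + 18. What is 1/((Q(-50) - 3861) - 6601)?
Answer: -1/10497 ≈ -9.5265e-5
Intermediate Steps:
Q(y) = 15 + y (Q(y) = -3 + (y + 18) = -3 + (18 + y) = 15 + y)
1/((Q(-50) - 3861) - 6601) = 1/(((15 - 50) - 3861) - 6601) = 1/((-35 - 3861) - 6601) = 1/(-3896 - 6601) = 1/(-10497) = -1/10497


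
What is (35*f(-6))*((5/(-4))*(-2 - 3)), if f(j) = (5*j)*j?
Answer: 39375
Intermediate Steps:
f(j) = 5*j²
(35*f(-6))*((5/(-4))*(-2 - 3)) = (35*(5*(-6)²))*((5/(-4))*(-2 - 3)) = (35*(5*36))*((5*(-¼))*(-5)) = (35*180)*(-5/4*(-5)) = 6300*(25/4) = 39375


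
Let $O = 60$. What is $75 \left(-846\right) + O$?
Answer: $-63390$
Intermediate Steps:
$75 \left(-846\right) + O = 75 \left(-846\right) + 60 = -63450 + 60 = -63390$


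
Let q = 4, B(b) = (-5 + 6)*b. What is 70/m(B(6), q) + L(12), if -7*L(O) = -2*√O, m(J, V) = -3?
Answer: -70/3 + 4*√3/7 ≈ -22.344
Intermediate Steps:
B(b) = b (B(b) = 1*b = b)
L(O) = 2*√O/7 (L(O) = -(-2)*√O/7 = 2*√O/7)
70/m(B(6), q) + L(12) = 70/(-3) + 2*√12/7 = -⅓*70 + 2*(2*√3)/7 = -70/3 + 4*√3/7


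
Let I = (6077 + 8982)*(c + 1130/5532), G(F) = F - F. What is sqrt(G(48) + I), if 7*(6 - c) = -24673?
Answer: 37*sqrt(14560651803390)/19362 ≈ 7291.9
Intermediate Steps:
G(F) = 0
c = 24715/7 (c = 6 - 1/7*(-24673) = 6 + 24673/7 = 24715/7 ≈ 3530.7)
I = 1029518248055/19362 (I = (6077 + 8982)*(24715/7 + 1130/5532) = 15059*(24715/7 + 1130*(1/5532)) = 15059*(24715/7 + 565/2766) = 15059*(68365645/19362) = 1029518248055/19362 ≈ 5.3172e+7)
sqrt(G(48) + I) = sqrt(0 + 1029518248055/19362) = sqrt(1029518248055/19362) = 37*sqrt(14560651803390)/19362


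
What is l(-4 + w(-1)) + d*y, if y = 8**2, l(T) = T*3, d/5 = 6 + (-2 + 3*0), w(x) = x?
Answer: 1265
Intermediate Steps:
d = 20 (d = 5*(6 + (-2 + 3*0)) = 5*(6 + (-2 + 0)) = 5*(6 - 2) = 5*4 = 20)
l(T) = 3*T
y = 64
l(-4 + w(-1)) + d*y = 3*(-4 - 1) + 20*64 = 3*(-5) + 1280 = -15 + 1280 = 1265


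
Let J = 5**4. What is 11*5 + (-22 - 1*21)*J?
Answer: -26820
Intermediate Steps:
J = 625
11*5 + (-22 - 1*21)*J = 11*5 + (-22 - 1*21)*625 = 55 + (-22 - 21)*625 = 55 - 43*625 = 55 - 26875 = -26820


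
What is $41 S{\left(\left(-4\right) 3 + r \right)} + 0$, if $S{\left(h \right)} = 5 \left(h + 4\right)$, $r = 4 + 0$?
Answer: $-820$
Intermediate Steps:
$r = 4$
$S{\left(h \right)} = 20 + 5 h$ ($S{\left(h \right)} = 5 \left(4 + h\right) = 20 + 5 h$)
$41 S{\left(\left(-4\right) 3 + r \right)} + 0 = 41 \left(20 + 5 \left(\left(-4\right) 3 + 4\right)\right) + 0 = 41 \left(20 + 5 \left(-12 + 4\right)\right) + 0 = 41 \left(20 + 5 \left(-8\right)\right) + 0 = 41 \left(20 - 40\right) + 0 = 41 \left(-20\right) + 0 = -820 + 0 = -820$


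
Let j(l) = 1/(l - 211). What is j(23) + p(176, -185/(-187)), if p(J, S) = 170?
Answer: 31959/188 ≈ 169.99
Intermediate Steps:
j(l) = 1/(-211 + l)
j(23) + p(176, -185/(-187)) = 1/(-211 + 23) + 170 = 1/(-188) + 170 = -1/188 + 170 = 31959/188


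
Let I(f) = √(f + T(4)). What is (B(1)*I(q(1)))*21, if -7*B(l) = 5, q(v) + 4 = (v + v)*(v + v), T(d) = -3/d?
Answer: -15*I*√3/2 ≈ -12.99*I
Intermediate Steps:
q(v) = -4 + 4*v² (q(v) = -4 + (v + v)*(v + v) = -4 + (2*v)*(2*v) = -4 + 4*v²)
I(f) = √(-¾ + f) (I(f) = √(f - 3/4) = √(f - 3*¼) = √(f - ¾) = √(-¾ + f))
B(l) = -5/7 (B(l) = -⅐*5 = -5/7)
(B(1)*I(q(1)))*21 = -5*√(-3 + 4*(-4 + 4*1²))/14*21 = -5*√(-3 + 4*(-4 + 4*1))/14*21 = -5*√(-3 + 4*(-4 + 4))/14*21 = -5*√(-3 + 4*0)/14*21 = -5*√(-3 + 0)/14*21 = -5*√(-3)/14*21 = -5*I*√3/14*21 = -15*I*√3/2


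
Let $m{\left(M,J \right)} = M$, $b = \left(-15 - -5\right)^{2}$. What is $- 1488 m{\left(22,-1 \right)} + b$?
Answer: $-32636$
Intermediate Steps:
$b = 100$ ($b = \left(-15 + 5\right)^{2} = \left(-10\right)^{2} = 100$)
$- 1488 m{\left(22,-1 \right)} + b = \left(-1488\right) 22 + 100 = -32736 + 100 = -32636$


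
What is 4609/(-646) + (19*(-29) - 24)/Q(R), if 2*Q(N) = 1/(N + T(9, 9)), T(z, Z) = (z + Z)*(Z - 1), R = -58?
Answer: -63894009/646 ≈ -98907.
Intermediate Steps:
T(z, Z) = (-1 + Z)*(Z + z) (T(z, Z) = (Z + z)*(-1 + Z) = (-1 + Z)*(Z + z))
Q(N) = 1/(2*(144 + N)) (Q(N) = 1/(2*(N + (9**2 - 1*9 - 1*9 + 9*9))) = 1/(2*(N + (81 - 9 - 9 + 81))) = 1/(2*(N + 144)) = 1/(2*(144 + N)))
4609/(-646) + (19*(-29) - 24)/Q(R) = 4609/(-646) + (19*(-29) - 24)/((1/(2*(144 - 58)))) = 4609*(-1/646) + (-551 - 24)/(((1/2)/86)) = -4609/646 - 575/((1/2)*(1/86)) = -4609/646 - 575/1/172 = -4609/646 - 575*172 = -4609/646 - 98900 = -63894009/646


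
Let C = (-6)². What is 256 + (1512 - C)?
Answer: 1732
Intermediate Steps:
C = 36
256 + (1512 - C) = 256 + (1512 - 1*36) = 256 + (1512 - 36) = 256 + 1476 = 1732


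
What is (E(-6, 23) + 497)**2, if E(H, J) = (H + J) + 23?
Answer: 288369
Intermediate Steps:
E(H, J) = 23 + H + J
(E(-6, 23) + 497)**2 = ((23 - 6 + 23) + 497)**2 = (40 + 497)**2 = 537**2 = 288369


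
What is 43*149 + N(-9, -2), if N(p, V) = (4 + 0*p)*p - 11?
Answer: 6360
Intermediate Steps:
N(p, V) = -11 + 4*p (N(p, V) = (4 + 0)*p - 11 = 4*p - 11 = -11 + 4*p)
43*149 + N(-9, -2) = 43*149 + (-11 + 4*(-9)) = 6407 + (-11 - 36) = 6407 - 47 = 6360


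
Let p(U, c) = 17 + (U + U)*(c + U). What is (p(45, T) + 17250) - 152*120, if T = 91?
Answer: 11267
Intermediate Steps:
p(U, c) = 17 + 2*U*(U + c) (p(U, c) = 17 + (2*U)*(U + c) = 17 + 2*U*(U + c))
(p(45, T) + 17250) - 152*120 = ((17 + 2*45² + 2*45*91) + 17250) - 152*120 = ((17 + 2*2025 + 8190) + 17250) - 18240 = ((17 + 4050 + 8190) + 17250) - 18240 = (12257 + 17250) - 18240 = 29507 - 18240 = 11267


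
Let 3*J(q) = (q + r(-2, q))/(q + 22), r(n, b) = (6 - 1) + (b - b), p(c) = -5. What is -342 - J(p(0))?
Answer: -342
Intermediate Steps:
r(n, b) = 5 (r(n, b) = 5 + 0 = 5)
J(q) = (5 + q)/(3*(22 + q)) (J(q) = ((q + 5)/(q + 22))/3 = ((5 + q)/(22 + q))/3 = (5 + q)/(3*(22 + q)))
-342 - J(p(0)) = -342 - (5 - 5)/(3*(22 - 5)) = -342 - 0/(3*17) = -342 - 1*0 = -342 + 0 = -342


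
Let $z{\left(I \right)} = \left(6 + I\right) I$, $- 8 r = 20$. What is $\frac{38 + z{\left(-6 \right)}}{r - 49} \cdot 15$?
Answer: $- \frac{1140}{103} \approx -11.068$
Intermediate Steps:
$r = - \frac{5}{2}$ ($r = \left(- \frac{1}{8}\right) 20 = - \frac{5}{2} \approx -2.5$)
$z{\left(I \right)} = I \left(6 + I\right)$
$\frac{38 + z{\left(-6 \right)}}{r - 49} \cdot 15 = \frac{38 - 6 \left(6 - 6\right)}{- \frac{5}{2} - 49} \cdot 15 = \frac{38 - 0}{- \frac{103}{2}} \cdot 15 = \left(38 + 0\right) \left(- \frac{2}{103}\right) 15 = 38 \left(- \frac{2}{103}\right) 15 = \left(- \frac{76}{103}\right) 15 = - \frac{1140}{103}$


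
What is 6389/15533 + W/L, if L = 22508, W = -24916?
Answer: -60804154/87404191 ≈ -0.69567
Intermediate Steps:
6389/15533 + W/L = 6389/15533 - 24916/22508 = 6389*(1/15533) - 24916*1/22508 = 6389/15533 - 6229/5627 = -60804154/87404191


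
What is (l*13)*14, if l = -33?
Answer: -6006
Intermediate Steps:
(l*13)*14 = -33*13*14 = -429*14 = -6006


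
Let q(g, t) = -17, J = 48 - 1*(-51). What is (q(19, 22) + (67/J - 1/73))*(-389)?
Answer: 45928063/7227 ≈ 6355.1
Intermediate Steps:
J = 99 (J = 48 + 51 = 99)
(q(19, 22) + (67/J - 1/73))*(-389) = (-17 + (67/99 - 1/73))*(-389) = (-17 + 4792/7227)*(-389) = -118067/7227*(-389) = 45928063/7227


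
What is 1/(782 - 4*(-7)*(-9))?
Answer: 1/530 ≈ 0.0018868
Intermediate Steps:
1/(782 - 4*(-7)*(-9)) = 1/(782 + 28*(-9)) = 1/(782 - 252) = 1/530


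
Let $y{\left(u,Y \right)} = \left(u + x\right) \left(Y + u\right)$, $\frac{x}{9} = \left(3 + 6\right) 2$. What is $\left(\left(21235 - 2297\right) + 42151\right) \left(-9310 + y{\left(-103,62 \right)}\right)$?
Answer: $-716512881$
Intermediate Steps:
$x = 162$ ($x = 9 \left(3 + 6\right) 2 = 9 \cdot 9 \cdot 2 = 9 \cdot 18 = 162$)
$y{\left(u,Y \right)} = \left(162 + u\right) \left(Y + u\right)$ ($y{\left(u,Y \right)} = \left(u + 162\right) \left(Y + u\right) = \left(162 + u\right) \left(Y + u\right)$)
$\left(\left(21235 - 2297\right) + 42151\right) \left(-9310 + y{\left(-103,62 \right)}\right) = \left(\left(21235 - 2297\right) + 42151\right) \left(-9310 + \left(\left(-103\right)^{2} + 162 \cdot 62 + 162 \left(-103\right) + 62 \left(-103\right)\right)\right) = \left(\left(21235 - 2297\right) + 42151\right) \left(-9310 + \left(10609 + 10044 - 16686 - 6386\right)\right) = \left(18938 + 42151\right) \left(-9310 - 2419\right) = 61089 \left(-11729\right) = -716512881$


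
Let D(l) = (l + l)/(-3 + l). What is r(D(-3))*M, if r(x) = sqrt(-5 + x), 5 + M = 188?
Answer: 366*I ≈ 366.0*I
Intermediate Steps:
D(l) = 2*l/(-3 + l) (D(l) = (2*l)/(-3 + l) = 2*l/(-3 + l))
M = 183 (M = -5 + 188 = 183)
r(D(-3))*M = sqrt(-5 + 2*(-3)/(-3 - 3))*183 = sqrt(-5 + 2*(-3)/(-6))*183 = sqrt(-5 + 2*(-3)*(-1/6))*183 = sqrt(-5 + 1)*183 = sqrt(-4)*183 = (2*I)*183 = 366*I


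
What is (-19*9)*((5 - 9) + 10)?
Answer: -1026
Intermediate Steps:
(-19*9)*((5 - 9) + 10) = -171*(-4 + 10) = -171*6 = -1026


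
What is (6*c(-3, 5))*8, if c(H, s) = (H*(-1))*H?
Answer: -432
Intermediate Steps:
c(H, s) = -H² (c(H, s) = (-H)*H = -H²)
(6*c(-3, 5))*8 = (6*(-1*(-3)²))*8 = (6*(-1*9))*8 = (6*(-9))*8 = -54*8 = -432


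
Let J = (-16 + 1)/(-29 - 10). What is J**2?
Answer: 25/169 ≈ 0.14793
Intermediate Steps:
J = 5/13 (J = -15/(-39) = -15*(-1/39) = 5/13 ≈ 0.38462)
J**2 = (5/13)**2 = 25/169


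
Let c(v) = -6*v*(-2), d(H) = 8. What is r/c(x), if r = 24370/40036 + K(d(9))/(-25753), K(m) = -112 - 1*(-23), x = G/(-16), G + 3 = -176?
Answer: 210387938/46139358083 ≈ 0.0045598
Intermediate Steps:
G = -179 (G = -3 - 176 = -179)
x = 179/16 (x = -179/(-16) = -179*(-1/16) = 179/16 ≈ 11.188)
K(m) = -89 (K(m) = -112 + 23 = -89)
c(v) = 12*v
r = 315581907/515523554 (r = 24370/40036 - 89/(-25753) = 24370*(1/40036) - 89*(-1/25753) = 12185/20018 + 89/25753 = 315581907/515523554 ≈ 0.61216)
r/c(x) = 315581907/(515523554*((12*(179/16)))) = 315581907/(515523554*(537/4)) = (315581907/515523554)*(4/537) = 210387938/46139358083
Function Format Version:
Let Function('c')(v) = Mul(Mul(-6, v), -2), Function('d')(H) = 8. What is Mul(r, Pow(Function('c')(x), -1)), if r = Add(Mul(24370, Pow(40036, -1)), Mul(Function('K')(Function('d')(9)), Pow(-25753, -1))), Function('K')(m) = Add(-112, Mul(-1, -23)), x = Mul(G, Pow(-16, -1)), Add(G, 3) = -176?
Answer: Rational(210387938, 46139358083) ≈ 0.0045598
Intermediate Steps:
G = -179 (G = Add(-3, -176) = -179)
x = Rational(179, 16) (x = Mul(-179, Pow(-16, -1)) = Mul(-179, Rational(-1, 16)) = Rational(179, 16) ≈ 11.188)
Function('K')(m) = -89 (Function('K')(m) = Add(-112, 23) = -89)
Function('c')(v) = Mul(12, v)
r = Rational(315581907, 515523554) (r = Add(Mul(24370, Pow(40036, -1)), Mul(-89, Pow(-25753, -1))) = Add(Mul(24370, Rational(1, 40036)), Mul(-89, Rational(-1, 25753))) = Add(Rational(12185, 20018), Rational(89, 25753)) = Rational(315581907, 515523554) ≈ 0.61216)
Mul(r, Pow(Function('c')(x), -1)) = Mul(Rational(315581907, 515523554), Pow(Mul(12, Rational(179, 16)), -1)) = Mul(Rational(315581907, 515523554), Pow(Rational(537, 4), -1)) = Mul(Rational(315581907, 515523554), Rational(4, 537)) = Rational(210387938, 46139358083)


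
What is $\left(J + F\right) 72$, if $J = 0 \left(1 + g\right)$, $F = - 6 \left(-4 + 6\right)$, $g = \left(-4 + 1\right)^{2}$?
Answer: $-864$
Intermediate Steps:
$g = 9$ ($g = \left(-3\right)^{2} = 9$)
$F = -12$ ($F = \left(-6\right) 2 = -12$)
$J = 0$ ($J = 0 \left(1 + 9\right) = 0 \cdot 10 = 0$)
$\left(J + F\right) 72 = \left(0 - 12\right) 72 = \left(-12\right) 72 = -864$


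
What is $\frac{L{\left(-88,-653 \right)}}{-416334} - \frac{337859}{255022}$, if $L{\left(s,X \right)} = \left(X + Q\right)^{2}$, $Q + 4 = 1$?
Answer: $- \frac{125203668149}{53087164674} \approx -2.3585$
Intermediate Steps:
$Q = -3$ ($Q = -4 + 1 = -3$)
$L{\left(s,X \right)} = \left(-3 + X\right)^{2}$ ($L{\left(s,X \right)} = \left(X - 3\right)^{2} = \left(-3 + X\right)^{2}$)
$\frac{L{\left(-88,-653 \right)}}{-416334} - \frac{337859}{255022} = \frac{\left(-3 - 653\right)^{2}}{-416334} - \frac{337859}{255022} = \left(-656\right)^{2} \left(- \frac{1}{416334}\right) - \frac{337859}{255022} = 430336 \left(- \frac{1}{416334}\right) - \frac{337859}{255022} = - \frac{215168}{208167} - \frac{337859}{255022} = - \frac{125203668149}{53087164674}$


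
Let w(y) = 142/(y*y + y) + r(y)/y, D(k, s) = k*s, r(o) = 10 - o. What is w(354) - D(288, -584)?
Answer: 148849061/885 ≈ 1.6819e+5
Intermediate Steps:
w(y) = 142/(y + y**2) + (10 - y)/y (w(y) = 142/(y*y + y) + (10 - y)/y = 142/(y**2 + y) + (10 - y)/y = 142/(y + y**2) + (10 - y)/y)
w(354) - D(288, -584) = (152 - 1*354 - 1*354*(-10 + 354))/(354*(1 + 354)) - 288*(-584) = (1/354)*(152 - 354 - 1*354*344)/355 - 1*(-168192) = (1/354)*(1/355)*(152 - 354 - 121776) + 168192 = (1/354)*(1/355)*(-121978) + 168192 = -859/885 + 168192 = 148849061/885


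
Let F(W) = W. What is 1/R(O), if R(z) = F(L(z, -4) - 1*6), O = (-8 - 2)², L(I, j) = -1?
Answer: -⅐ ≈ -0.14286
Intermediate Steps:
O = 100 (O = (-10)² = 100)
R(z) = -7 (R(z) = -1 - 1*6 = -1 - 6 = -7)
1/R(O) = 1/(-7) = -⅐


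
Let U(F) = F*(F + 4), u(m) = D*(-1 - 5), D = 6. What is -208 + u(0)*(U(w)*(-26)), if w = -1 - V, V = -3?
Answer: 11024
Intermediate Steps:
w = 2 (w = -1 - 1*(-3) = -1 + 3 = 2)
u(m) = -36 (u(m) = 6*(-1 - 5) = 6*(-6) = -36)
U(F) = F*(4 + F)
-208 + u(0)*(U(w)*(-26)) = -208 - 36*2*(4 + 2)*(-26) = -208 - 36*2*6*(-26) = -208 - 432*(-26) = -208 - 36*(-312) = -208 + 11232 = 11024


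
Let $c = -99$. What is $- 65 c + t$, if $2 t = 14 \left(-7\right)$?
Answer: $6386$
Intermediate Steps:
$t = -49$ ($t = \frac{14 \left(-7\right)}{2} = \frac{1}{2} \left(-98\right) = -49$)
$- 65 c + t = \left(-65\right) \left(-99\right) - 49 = 6435 - 49 = 6386$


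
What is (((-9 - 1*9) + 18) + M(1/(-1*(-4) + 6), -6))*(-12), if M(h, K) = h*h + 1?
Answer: -303/25 ≈ -12.120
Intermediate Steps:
M(h, K) = 1 + h² (M(h, K) = h² + 1 = 1 + h²)
(((-9 - 1*9) + 18) + M(1/(-1*(-4) + 6), -6))*(-12) = (((-9 - 1*9) + 18) + (1 + (1/(-1*(-4) + 6))²))*(-12) = (((-9 - 9) + 18) + (1 + (1/(4 + 6))²))*(-12) = ((-18 + 18) + (1 + (1/10)²))*(-12) = (0 + (1 + (⅒)²))*(-12) = (0 + (1 + 1/100))*(-12) = (0 + 101/100)*(-12) = (101/100)*(-12) = -303/25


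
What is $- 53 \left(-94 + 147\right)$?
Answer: $-2809$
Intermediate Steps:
$- 53 \left(-94 + 147\right) = \left(-53\right) 53 = -2809$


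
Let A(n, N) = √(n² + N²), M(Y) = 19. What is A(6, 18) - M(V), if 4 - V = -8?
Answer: -19 + 6*√10 ≈ -0.026334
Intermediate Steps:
V = 12 (V = 4 - 1*(-8) = 4 + 8 = 12)
A(n, N) = √(N² + n²)
A(6, 18) - M(V) = √(18² + 6²) - 1*19 = √(324 + 36) - 19 = √360 - 19 = 6*√10 - 19 = -19 + 6*√10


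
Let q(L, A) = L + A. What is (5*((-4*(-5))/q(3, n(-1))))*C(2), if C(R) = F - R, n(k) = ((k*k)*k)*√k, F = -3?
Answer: -150 - 50*I ≈ -150.0 - 50.0*I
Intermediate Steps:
n(k) = k^(7/2) (n(k) = (k²*k)*√k = k³*√k = k^(7/2))
C(R) = -3 - R
q(L, A) = A + L
(5*((-4*(-5))/q(3, n(-1))))*C(2) = (5*((-4*(-5))/((-1)^(7/2) + 3)))*(-3 - 1*2) = (5*(20/(-I + 3)))*(-3 - 2) = (5*(20/(3 - I)))*(-5) = (5*(20*((3 + I)/10)))*(-5) = (5*(2*(3 + I)))*(-5) = (10*(3 + I))*(-5) = -50*(3 + I)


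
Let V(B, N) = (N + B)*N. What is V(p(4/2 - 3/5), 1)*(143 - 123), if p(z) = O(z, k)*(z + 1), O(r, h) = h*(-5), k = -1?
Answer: 260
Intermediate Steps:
O(r, h) = -5*h
p(z) = 5 + 5*z (p(z) = (-5*(-1))*(z + 1) = 5*(1 + z) = 5 + 5*z)
V(B, N) = N*(B + N) (V(B, N) = (B + N)*N = N*(B + N))
V(p(4/2 - 3/5), 1)*(143 - 123) = (1*((5 + 5*(4/2 - 3/5)) + 1))*(143 - 123) = (1*((5 + 5*(4*(½) - 3*⅕)) + 1))*20 = (1*((5 + 5*(2 - ⅗)) + 1))*20 = (1*((5 + 5*(7/5)) + 1))*20 = (1*((5 + 7) + 1))*20 = (1*(12 + 1))*20 = (1*13)*20 = 13*20 = 260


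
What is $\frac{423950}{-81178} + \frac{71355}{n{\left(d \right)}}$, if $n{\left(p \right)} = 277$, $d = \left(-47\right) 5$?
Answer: $\frac{2837511020}{11243153} \approx 252.38$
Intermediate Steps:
$d = -235$
$\frac{423950}{-81178} + \frac{71355}{n{\left(d \right)}} = \frac{423950}{-81178} + \frac{71355}{277} = 423950 \left(- \frac{1}{81178}\right) + 71355 \cdot \frac{1}{277} = - \frac{211975}{40589} + \frac{71355}{277} = \frac{2837511020}{11243153}$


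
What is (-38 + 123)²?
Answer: 7225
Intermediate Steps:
(-38 + 123)² = 85² = 7225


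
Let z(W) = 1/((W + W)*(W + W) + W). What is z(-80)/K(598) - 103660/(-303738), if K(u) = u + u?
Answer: 968739293/2838538560 ≈ 0.34128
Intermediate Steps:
K(u) = 2*u
z(W) = 1/(W + 4*W²) (z(W) = 1/((2*W)*(2*W) + W) = 1/(4*W² + W) = 1/(W + 4*W²))
z(-80)/K(598) - 103660/(-303738) = (1/((-80)*(1 + 4*(-80))))/((2*598)) - 103660/(-303738) = -1/(80*(1 - 320))/1196 - 103660*(-1/303738) = -1/80/(-319)*(1/1196) + 730/2139 = -1/80*(-1/319)*(1/1196) + 730/2139 = (1/25520)*(1/1196) + 730/2139 = 1/30521920 + 730/2139 = 968739293/2838538560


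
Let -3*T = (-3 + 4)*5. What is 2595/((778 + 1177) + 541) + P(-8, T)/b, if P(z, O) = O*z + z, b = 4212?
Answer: 210451/202176 ≈ 1.0409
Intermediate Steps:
T = -5/3 (T = -(-3 + 4)*5/3 = -5/3 ≈ -1.6667)
P(z, O) = z + O*z
2595/((778 + 1177) + 541) + P(-8, T)/b = 2595/((778 + 1177) + 541) - 8*(1 - 5/3)/4212 = 2595/(1955 + 541) - 8*(-⅔)*(1/4212) = 2595/2496 + (16/3)*(1/4212) = 2595*(1/2496) + 4/3159 = 865/832 + 4/3159 = 210451/202176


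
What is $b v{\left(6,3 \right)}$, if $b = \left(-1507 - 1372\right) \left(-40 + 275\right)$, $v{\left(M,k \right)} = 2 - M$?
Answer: $2706260$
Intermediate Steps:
$b = -676565$ ($b = \left(-2879\right) 235 = -676565$)
$b v{\left(6,3 \right)} = - 676565 \left(2 - 6\right) = \left(-676565\right) \left(-4\right) = 2706260$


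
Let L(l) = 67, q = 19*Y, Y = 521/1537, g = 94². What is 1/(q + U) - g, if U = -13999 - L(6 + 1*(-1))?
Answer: -190941923485/21609543 ≈ -8836.0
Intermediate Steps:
g = 8836
Y = 521/1537 (Y = 521*(1/1537) = 521/1537 ≈ 0.33897)
q = 9899/1537 (q = 19*(521/1537) = 9899/1537 ≈ 6.4405)
U = -14066 (U = -13999 - 1*67 = -13999 - 67 = -14066)
1/(q + U) - g = 1/(9899/1537 - 14066) - 1*8836 = 1/(-21609543/1537) - 8836 = -1537/21609543 - 8836 = -190941923485/21609543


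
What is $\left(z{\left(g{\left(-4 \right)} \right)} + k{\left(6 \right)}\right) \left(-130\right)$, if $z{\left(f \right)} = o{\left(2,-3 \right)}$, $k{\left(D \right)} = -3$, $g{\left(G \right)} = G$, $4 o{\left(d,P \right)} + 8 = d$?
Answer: $585$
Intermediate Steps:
$o{\left(d,P \right)} = -2 + \frac{d}{4}$
$z{\left(f \right)} = - \frac{3}{2}$ ($z{\left(f \right)} = -2 + \frac{1}{4} \cdot 2 = -2 + \frac{1}{2} = - \frac{3}{2}$)
$\left(z{\left(g{\left(-4 \right)} \right)} + k{\left(6 \right)}\right) \left(-130\right) = \left(- \frac{3}{2} - 3\right) \left(-130\right) = \left(- \frac{9}{2}\right) \left(-130\right) = 585$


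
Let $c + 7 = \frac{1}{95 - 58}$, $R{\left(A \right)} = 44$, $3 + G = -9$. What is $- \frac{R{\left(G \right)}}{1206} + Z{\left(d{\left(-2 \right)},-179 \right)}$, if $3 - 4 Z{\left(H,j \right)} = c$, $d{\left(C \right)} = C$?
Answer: $\frac{219251}{89244} \approx 2.4568$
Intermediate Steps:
$G = -12$ ($G = -3 - 9 = -12$)
$c = - \frac{258}{37}$ ($c = -7 + \frac{1}{95 - 58} = -7 + \frac{1}{37} = - \frac{258}{37} \approx -6.973$)
$Z{\left(H,j \right)} = \frac{369}{148}$ ($Z{\left(H,j \right)} = \frac{3}{4} - - \frac{129}{74} = \frac{3}{4} + \frac{129}{74} = \frac{369}{148}$)
$- \frac{R{\left(G \right)}}{1206} + Z{\left(d{\left(-2 \right)},-179 \right)} = - \frac{44}{1206} + \frac{369}{148} = \left(-1\right) \frac{22}{603} + \frac{369}{148} = - \frac{22}{603} + \frac{369}{148} = \frac{219251}{89244}$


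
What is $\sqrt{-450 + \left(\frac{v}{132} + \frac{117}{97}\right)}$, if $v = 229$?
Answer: $\frac{i \sqrt{18322981743}}{6402} \approx 21.144 i$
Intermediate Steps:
$\sqrt{-450 + \left(\frac{v}{132} + \frac{117}{97}\right)} = \sqrt{-450 + \left(\frac{229}{132} + \frac{117}{97}\right)} = \sqrt{-450 + \frac{37657}{12804}} = \sqrt{- \frac{5724143}{12804}} = \frac{i \sqrt{18322981743}}{6402}$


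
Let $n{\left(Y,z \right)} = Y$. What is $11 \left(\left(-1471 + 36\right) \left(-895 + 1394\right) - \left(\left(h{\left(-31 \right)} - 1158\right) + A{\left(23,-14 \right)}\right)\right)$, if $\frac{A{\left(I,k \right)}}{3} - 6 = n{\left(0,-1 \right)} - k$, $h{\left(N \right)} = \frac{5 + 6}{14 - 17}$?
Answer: $- \frac{23593790}{3} \approx -7.8646 \cdot 10^{6}$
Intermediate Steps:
$h{\left(N \right)} = - \frac{11}{3}$ ($h{\left(N \right)} = \frac{11}{-3} = 11 \left(- \frac{1}{3}\right) = - \frac{11}{3}$)
$A{\left(I,k \right)} = 18 - 3 k$ ($A{\left(I,k \right)} = 18 + 3 \left(0 - k\right) = 18 + 3 \left(- k\right) = 18 - 3 k$)
$11 \left(\left(-1471 + 36\right) \left(-895 + 1394\right) - \left(\left(h{\left(-31 \right)} - 1158\right) + A{\left(23,-14 \right)}\right)\right) = 11 \left(\left(-1471 + 36\right) \left(-895 + 1394\right) - \left(\left(- \frac{11}{3} - 1158\right) + \left(18 - -42\right)\right)\right) = 11 \left(\left(-1435\right) 499 - \left(- \frac{3485}{3} + \left(18 + 42\right)\right)\right) = 11 \left(-716065 - \left(- \frac{3485}{3} + 60\right)\right) = 11 \left(-716065 - - \frac{3305}{3}\right) = 11 \left(-716065 + \frac{3305}{3}\right) = 11 \left(- \frac{2144890}{3}\right) = - \frac{23593790}{3}$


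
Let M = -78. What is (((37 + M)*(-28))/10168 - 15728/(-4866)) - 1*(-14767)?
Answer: 2228047481/150846 ≈ 14770.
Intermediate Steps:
(((37 + M)*(-28))/10168 - 15728/(-4866)) - 1*(-14767) = (((37 - 78)*(-28))/10168 - 15728/(-4866)) - 1*(-14767) = (-41*(-28)*(1/10168) - 15728*(-1/4866)) + 14767 = (1148*(1/10168) + 7864/2433) + 14767 = (7/62 + 7864/2433) + 14767 = 504599/150846 + 14767 = 2228047481/150846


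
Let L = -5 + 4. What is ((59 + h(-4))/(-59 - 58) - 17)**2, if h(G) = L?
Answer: 4190209/13689 ≈ 306.10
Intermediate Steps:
L = -1
h(G) = -1
((59 + h(-4))/(-59 - 58) - 17)**2 = ((59 - 1)/(-59 - 58) - 17)**2 = (58/(-117) - 17)**2 = (58*(-1/117) - 17)**2 = (-58/117 - 17)**2 = (-2047/117)**2 = 4190209/13689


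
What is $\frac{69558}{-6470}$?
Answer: $- \frac{34779}{3235} \approx -10.751$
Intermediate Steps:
$\frac{69558}{-6470} = 69558 \left(- \frac{1}{6470}\right) = - \frac{34779}{3235}$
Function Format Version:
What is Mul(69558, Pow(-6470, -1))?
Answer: Rational(-34779, 3235) ≈ -10.751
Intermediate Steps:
Mul(69558, Pow(-6470, -1)) = Mul(69558, Rational(-1, 6470)) = Rational(-34779, 3235)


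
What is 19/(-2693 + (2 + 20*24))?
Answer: -19/2211 ≈ -0.0085934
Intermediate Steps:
19/(-2693 + (2 + 20*24)) = 19/(-2693 + (2 + 480)) = 19/(-2693 + 482) = 19/(-2211) = -1/2211*19 = -19/2211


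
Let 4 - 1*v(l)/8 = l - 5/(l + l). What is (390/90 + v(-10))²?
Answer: 117649/9 ≈ 13072.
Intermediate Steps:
v(l) = 32 - 8*l + 20/l (v(l) = 32 - 8*(l - 5/(l + l)) = 32 - 8*(l - 5*1/(2*l)) = 32 - 8*(l - 5/(2*l)) = 32 + (-8*l + 20/l) = 32 - 8*l + 20/l)
(390/90 + v(-10))² = (390/90 + (32 - 8*(-10) + 20/(-10)))² = (390*(1/90) + (32 + 80 + 20*(-⅒)))² = (13/3 + (32 + 80 - 2))² = (13/3 + 110)² = (343/3)² = 117649/9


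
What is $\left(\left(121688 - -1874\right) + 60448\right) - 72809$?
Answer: $111201$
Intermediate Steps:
$\left(\left(121688 - -1874\right) + 60448\right) - 72809 = \left(\left(121688 + 1874\right) + 60448\right) - 72809 = \left(123562 + 60448\right) - 72809 = 184010 - 72809 = 111201$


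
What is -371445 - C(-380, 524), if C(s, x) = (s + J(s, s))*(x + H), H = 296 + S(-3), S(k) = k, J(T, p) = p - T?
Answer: -60985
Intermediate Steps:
H = 293 (H = 296 - 3 = 293)
C(s, x) = s*(293 + x) (C(s, x) = (s + (s - s))*(x + 293) = (s + 0)*(293 + x) = s*(293 + x))
-371445 - C(-380, 524) = -371445 - (-380)*(293 + 524) = -371445 - (-380)*817 = -371445 - 1*(-310460) = -371445 + 310460 = -60985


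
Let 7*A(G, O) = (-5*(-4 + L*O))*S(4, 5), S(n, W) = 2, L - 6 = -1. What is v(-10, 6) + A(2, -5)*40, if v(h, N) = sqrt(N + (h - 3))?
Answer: 11600/7 + I*sqrt(7) ≈ 1657.1 + 2.6458*I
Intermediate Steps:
L = 5 (L = 6 - 1 = 5)
v(h, N) = sqrt(-3 + N + h) (v(h, N) = sqrt(N + (-3 + h)) = sqrt(-3 + N + h))
A(G, O) = 40/7 - 50*O/7 (A(G, O) = (-5*(-4 + 5*O)*2)/7 = ((20 - 25*O)*2)/7 = (40 - 50*O)/7 = 40/7 - 50*O/7)
v(-10, 6) + A(2, -5)*40 = sqrt(-3 + 6 - 10) + (40/7 - 50/7*(-5))*40 = sqrt(-7) + (40/7 + 250/7)*40 = I*sqrt(7) + (290/7)*40 = I*sqrt(7) + 11600/7 = 11600/7 + I*sqrt(7)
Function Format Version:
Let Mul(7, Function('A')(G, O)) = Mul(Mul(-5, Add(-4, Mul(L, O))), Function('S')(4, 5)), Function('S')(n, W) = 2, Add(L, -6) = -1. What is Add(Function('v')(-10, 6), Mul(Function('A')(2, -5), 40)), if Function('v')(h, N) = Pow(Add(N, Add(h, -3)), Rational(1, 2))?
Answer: Add(Rational(11600, 7), Mul(I, Pow(7, Rational(1, 2)))) ≈ Add(1657.1, Mul(2.6458, I))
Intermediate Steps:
L = 5 (L = Add(6, -1) = 5)
Function('v')(h, N) = Pow(Add(-3, N, h), Rational(1, 2)) (Function('v')(h, N) = Pow(Add(N, Add(-3, h)), Rational(1, 2)) = Pow(Add(-3, N, h), Rational(1, 2)))
Function('A')(G, O) = Add(Rational(40, 7), Mul(Rational(-50, 7), O)) (Function('A')(G, O) = Mul(Rational(1, 7), Mul(Mul(-5, Add(-4, Mul(5, O))), 2)) = Mul(Rational(1, 7), Mul(Add(20, Mul(-25, O)), 2)) = Mul(Rational(1, 7), Add(40, Mul(-50, O))) = Add(Rational(40, 7), Mul(Rational(-50, 7), O)))
Add(Function('v')(-10, 6), Mul(Function('A')(2, -5), 40)) = Add(Pow(Add(-3, 6, -10), Rational(1, 2)), Mul(Add(Rational(40, 7), Mul(Rational(-50, 7), -5)), 40)) = Add(Pow(-7, Rational(1, 2)), Mul(Add(Rational(40, 7), Rational(250, 7)), 40)) = Add(Mul(I, Pow(7, Rational(1, 2))), Mul(Rational(290, 7), 40)) = Add(Mul(I, Pow(7, Rational(1, 2))), Rational(11600, 7)) = Add(Rational(11600, 7), Mul(I, Pow(7, Rational(1, 2))))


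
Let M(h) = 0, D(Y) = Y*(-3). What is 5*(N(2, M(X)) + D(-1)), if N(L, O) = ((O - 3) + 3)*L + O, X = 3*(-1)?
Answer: 15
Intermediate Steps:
D(Y) = -3*Y
X = -3
N(L, O) = O + L*O (N(L, O) = ((-3 + O) + 3)*L + O = O*L + O = L*O + O = O + L*O)
5*(N(2, M(X)) + D(-1)) = 5*(0*(1 + 2) - 3*(-1)) = 5*(0*3 + 3) = 5*(0 + 3) = 5*3 = 15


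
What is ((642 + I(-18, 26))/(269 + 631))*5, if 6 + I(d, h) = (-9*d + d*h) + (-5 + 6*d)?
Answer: 217/180 ≈ 1.2056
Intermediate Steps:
I(d, h) = -11 - 3*d + d*h (I(d, h) = -6 + ((-9*d + d*h) + (-5 + 6*d)) = -6 + (-5 - 3*d + d*h) = -11 - 3*d + d*h)
((642 + I(-18, 26))/(269 + 631))*5 = ((642 + (-11 - 3*(-18) - 18*26))/(269 + 631))*5 = ((642 + (-11 + 54 - 468))/900)*5 = ((642 - 425)*(1/900))*5 = (217*(1/900))*5 = (217/900)*5 = 217/180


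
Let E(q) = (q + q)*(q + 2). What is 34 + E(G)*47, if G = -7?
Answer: 3324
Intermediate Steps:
E(q) = 2*q*(2 + q) (E(q) = (2*q)*(2 + q) = 2*q*(2 + q))
34 + E(G)*47 = 34 + (2*(-7)*(2 - 7))*47 = 34 + (2*(-7)*(-5))*47 = 34 + 70*47 = 34 + 3290 = 3324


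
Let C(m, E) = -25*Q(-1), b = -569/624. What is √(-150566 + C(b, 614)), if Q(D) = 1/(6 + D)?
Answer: I*√150571 ≈ 388.03*I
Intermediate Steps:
b = -569/624 (b = -569*1/624 = -569/624 ≈ -0.91186)
C(m, E) = -5 (C(m, E) = -25/(6 - 1) = -25/5 = -25*⅕ = -5)
√(-150566 + C(b, 614)) = √(-150566 - 5) = √(-150571) = I*√150571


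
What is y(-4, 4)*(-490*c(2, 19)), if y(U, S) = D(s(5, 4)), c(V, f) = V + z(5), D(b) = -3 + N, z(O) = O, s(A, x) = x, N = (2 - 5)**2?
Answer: -20580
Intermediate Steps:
N = 9 (N = (-3)**2 = 9)
D(b) = 6 (D(b) = -3 + 9 = 6)
c(V, f) = 5 + V (c(V, f) = V + 5 = 5 + V)
y(U, S) = 6
y(-4, 4)*(-490*c(2, 19)) = 6*(-490*(5 + 2)) = 6*(-490*7) = 6*(-3430) = -20580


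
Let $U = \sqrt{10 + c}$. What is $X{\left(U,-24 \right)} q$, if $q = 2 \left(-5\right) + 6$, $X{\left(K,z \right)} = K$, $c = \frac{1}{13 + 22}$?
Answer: $- \frac{12 \sqrt{1365}}{35} \approx -12.667$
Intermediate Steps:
$c = \frac{1}{35} \approx 0.028571$
$U = \frac{3 \sqrt{1365}}{35}$ ($U = \sqrt{10 + \frac{1}{35}} = \sqrt{\frac{351}{35}} = \frac{3 \sqrt{1365}}{35} \approx 3.1668$)
$q = -4$ ($q = -10 + 6 = -4$)
$X{\left(U,-24 \right)} q = \frac{3 \sqrt{1365}}{35} \left(-4\right) = - \frac{12 \sqrt{1365}}{35}$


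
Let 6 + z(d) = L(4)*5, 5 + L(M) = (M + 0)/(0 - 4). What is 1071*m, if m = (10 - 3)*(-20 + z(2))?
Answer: -419832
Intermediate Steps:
L(M) = -5 - M/4 (L(M) = -5 + (M + 0)/(0 - 4) = -5 + M/(-4) = -5 + M*(-1/4) = -5 - M/4)
z(d) = -36 (z(d) = -6 + (-5 - 1/4*4)*5 = -6 + (-5 - 1)*5 = -6 - 6*5 = -6 - 30 = -36)
m = -392 (m = (10 - 3)*(-20 - 36) = 7*(-56) = -392)
1071*m = 1071*(-392) = -419832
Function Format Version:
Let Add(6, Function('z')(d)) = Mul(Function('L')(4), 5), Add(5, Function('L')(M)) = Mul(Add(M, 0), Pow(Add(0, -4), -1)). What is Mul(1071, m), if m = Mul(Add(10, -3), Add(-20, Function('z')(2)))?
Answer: -419832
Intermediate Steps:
Function('L')(M) = Add(-5, Mul(Rational(-1, 4), M)) (Function('L')(M) = Add(-5, Mul(Add(M, 0), Pow(Add(0, -4), -1))) = Add(-5, Mul(M, Pow(-4, -1))) = Add(-5, Mul(M, Rational(-1, 4))) = Add(-5, Mul(Rational(-1, 4), M)))
Function('z')(d) = -36 (Function('z')(d) = Add(-6, Mul(Add(-5, Mul(Rational(-1, 4), 4)), 5)) = Add(-6, Mul(Add(-5, -1), 5)) = Add(-6, Mul(-6, 5)) = Add(-6, -30) = -36)
m = -392 (m = Mul(Add(10, -3), Add(-20, -36)) = Mul(7, -56) = -392)
Mul(1071, m) = Mul(1071, -392) = -419832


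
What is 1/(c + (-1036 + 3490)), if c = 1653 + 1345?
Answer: 1/5452 ≈ 0.00018342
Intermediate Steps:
c = 2998
1/(c + (-1036 + 3490)) = 1/(2998 + (-1036 + 3490)) = 1/(2998 + 2454) = 1/5452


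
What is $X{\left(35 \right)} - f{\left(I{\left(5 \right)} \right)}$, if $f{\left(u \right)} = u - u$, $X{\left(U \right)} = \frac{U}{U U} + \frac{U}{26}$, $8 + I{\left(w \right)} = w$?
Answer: $\frac{1251}{910} \approx 1.3747$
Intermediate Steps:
$I{\left(w \right)} = -8 + w$
$X{\left(U \right)} = \frac{1}{U} + \frac{U}{26}$ ($X{\left(U \right)} = \frac{U}{U^{2}} + U \frac{1}{26} = \frac{U}{U^{2}} + \frac{U}{26} = \frac{1}{U} + \frac{U}{26}$)
$f{\left(u \right)} = 0$
$X{\left(35 \right)} - f{\left(I{\left(5 \right)} \right)} = \left(\frac{1}{35} + \frac{1}{26} \cdot 35\right) - 0 = \left(\frac{1}{35} + \frac{35}{26}\right) + 0 = \frac{1251}{910} + 0 = \frac{1251}{910}$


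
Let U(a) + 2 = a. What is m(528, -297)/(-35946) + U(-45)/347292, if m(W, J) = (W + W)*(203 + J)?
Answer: 1915105757/693542124 ≈ 2.7613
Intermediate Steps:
m(W, J) = 2*W*(203 + J) (m(W, J) = (2*W)*(203 + J) = 2*W*(203 + J))
U(a) = -2 + a
m(528, -297)/(-35946) + U(-45)/347292 = (2*528*(203 - 297))/(-35946) + (-2 - 45)/347292 = (2*528*(-94))*(-1/35946) - 47*1/347292 = -99264*(-1/35946) - 47/347292 = 16544/5991 - 47/347292 = 1915105757/693542124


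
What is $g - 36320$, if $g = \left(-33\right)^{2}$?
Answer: $-35231$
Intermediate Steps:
$g = 1089$
$g - 36320 = 1089 - 36320 = -35231$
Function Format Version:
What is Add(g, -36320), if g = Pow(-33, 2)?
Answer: -35231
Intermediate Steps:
g = 1089
Add(g, -36320) = Add(1089, -36320) = -35231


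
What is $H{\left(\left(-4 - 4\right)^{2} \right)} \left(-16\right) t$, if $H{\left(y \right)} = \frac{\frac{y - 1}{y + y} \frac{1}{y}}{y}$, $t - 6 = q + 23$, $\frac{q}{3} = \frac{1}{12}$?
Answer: $- \frac{7371}{131072} \approx -0.056236$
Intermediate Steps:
$q = \frac{1}{4}$ ($q = \frac{3}{12} = 3 \cdot \frac{1}{12} = \frac{1}{4} \approx 0.25$)
$t = \frac{117}{4}$ ($t = 6 + \left(\frac{1}{4} + 23\right) = 6 + \frac{93}{4} = \frac{117}{4} \approx 29.25$)
$H{\left(y \right)} = \frac{-1 + y}{2 y^{3}}$ ($H{\left(y \right)} = \frac{\frac{-1 + y}{2 y} \frac{1}{y}}{y} = \frac{\frac{1}{2} \frac{1}{y^{2}} \left(-1 + y\right)}{y} = \frac{-1 + y}{2 y^{3}}$)
$H{\left(\left(-4 - 4\right)^{2} \right)} \left(-16\right) t = \frac{-1 + \left(-4 - 4\right)^{2}}{2 \left(-4 - 4\right)^{6}} \left(-16\right) \frac{117}{4} = \frac{-1 + \left(-8\right)^{2}}{2 \cdot 262144} \left(-16\right) \frac{117}{4} = \frac{-1 + 64}{2 \cdot 262144} \left(-16\right) \frac{117}{4} = \frac{1}{2} \cdot \frac{1}{262144} \cdot 63 \left(-16\right) \frac{117}{4} = \frac{63}{524288} \left(-16\right) \frac{117}{4} = \left(- \frac{63}{32768}\right) \frac{117}{4} = - \frac{7371}{131072}$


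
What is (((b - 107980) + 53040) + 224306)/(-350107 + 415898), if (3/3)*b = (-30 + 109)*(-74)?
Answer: 163520/65791 ≈ 2.4854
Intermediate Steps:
b = -5846 (b = (-30 + 109)*(-74) = 79*(-74) = -5846)
(((b - 107980) + 53040) + 224306)/(-350107 + 415898) = (((-5846 - 107980) + 53040) + 224306)/(-350107 + 415898) = ((-113826 + 53040) + 224306)/65791 = (-60786 + 224306)*(1/65791) = 163520*(1/65791) = 163520/65791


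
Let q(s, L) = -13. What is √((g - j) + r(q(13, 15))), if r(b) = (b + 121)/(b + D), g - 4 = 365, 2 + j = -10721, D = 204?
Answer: 2*√101166970/191 ≈ 105.32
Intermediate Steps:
j = -10723 (j = -2 - 10721 = -10723)
g = 369 (g = 4 + 365 = 369)
r(b) = (121 + b)/(204 + b) (r(b) = (b + 121)/(b + 204) = (121 + b)/(204 + b))
√((g - j) + r(q(13, 15))) = √((369 - 1*(-10723)) + (121 - 13)/(204 - 13)) = √((369 + 10723) + 108/191) = √(11092 + (1/191)*108) = √(11092 + 108/191) = √(2118680/191) = 2*√101166970/191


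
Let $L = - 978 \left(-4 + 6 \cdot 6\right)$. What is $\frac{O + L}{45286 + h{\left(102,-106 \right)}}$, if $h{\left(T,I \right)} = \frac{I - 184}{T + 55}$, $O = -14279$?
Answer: $- \frac{7155275}{7109612} \approx -1.0064$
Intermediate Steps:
$h{\left(T,I \right)} = \frac{-184 + I}{55 + T}$
$L = -31296$ ($L = - 978 \left(-4 + 36\right) = \left(-978\right) 32 = -31296$)
$\frac{O + L}{45286 + h{\left(102,-106 \right)}} = \frac{-14279 - 31296}{45286 + \frac{-184 - 106}{55 + 102}} = - \frac{45575}{45286 + \frac{1}{157} \left(-290\right)} = - \frac{45575}{45286 - \frac{290}{157}} = - \frac{45575}{\frac{7109612}{157}} = \left(-45575\right) \frac{157}{7109612} = - \frac{7155275}{7109612}$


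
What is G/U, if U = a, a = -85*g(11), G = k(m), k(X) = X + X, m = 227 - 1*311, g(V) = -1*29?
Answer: -168/2465 ≈ -0.068154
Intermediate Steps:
g(V) = -29
m = -84 (m = 227 - 311 = -84)
k(X) = 2*X
G = -168 (G = 2*(-84) = -168)
a = 2465 (a = -85*(-29) = 2465)
U = 2465
G/U = -168/2465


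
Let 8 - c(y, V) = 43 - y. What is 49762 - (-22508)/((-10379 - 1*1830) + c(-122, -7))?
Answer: 307667192/6183 ≈ 49760.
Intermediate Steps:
c(y, V) = -35 + y (c(y, V) = 8 - (43 - y) = 8 + (-43 + y) = -35 + y)
49762 - (-22508)/((-10379 - 1*1830) + c(-122, -7)) = 49762 - (-22508)/((-10379 - 1*1830) + (-35 - 122)) = 49762 - (-22508)/((-10379 - 1830) - 157) = 49762 - (-22508)/(-12209 - 157) = 49762 - (-22508)/(-12366) = 49762 - (-22508)*(-1)/12366 = 49762 - 1*11254/6183 = 49762 - 11254/6183 = 307667192/6183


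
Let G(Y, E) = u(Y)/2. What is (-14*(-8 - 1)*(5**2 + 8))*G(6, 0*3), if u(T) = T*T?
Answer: 74844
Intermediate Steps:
u(T) = T**2
G(Y, E) = Y**2/2
(-14*(-8 - 1)*(5**2 + 8))*G(6, 0*3) = (-14*(-8 - 1)*(5**2 + 8))*((1/2)*6**2) = (-(-126)*(25 + 8))*((1/2)*36) = -(-126)*33*18 = -14*(-297)*18 = 4158*18 = 74844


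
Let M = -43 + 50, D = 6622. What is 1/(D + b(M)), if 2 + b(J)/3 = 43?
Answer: 1/6745 ≈ 0.00014826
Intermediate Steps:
M = 7
b(J) = 123 (b(J) = -6 + 3*43 = -6 + 129 = 123)
1/(D + b(M)) = 1/(6622 + 123) = 1/6745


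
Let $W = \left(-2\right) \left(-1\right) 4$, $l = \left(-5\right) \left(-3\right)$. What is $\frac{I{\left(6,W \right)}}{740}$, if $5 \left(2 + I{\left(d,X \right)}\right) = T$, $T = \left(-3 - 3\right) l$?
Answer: $- \frac{1}{37} \approx -0.027027$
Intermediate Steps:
$l = 15$
$W = 8$ ($W = 2 \cdot 4 = 8$)
$T = -90$ ($T = \left(-3 - 3\right) 15 = \left(-6\right) 15 = -90$)
$I{\left(d,X \right)} = -20$ ($I{\left(d,X \right)} = -2 + \frac{1}{5} \left(-90\right) = -2 - 18 = -20$)
$\frac{I{\left(6,W \right)}}{740} = - \frac{20}{740} = \left(-20\right) \frac{1}{740} = - \frac{1}{37}$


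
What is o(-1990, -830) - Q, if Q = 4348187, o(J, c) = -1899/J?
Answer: -8652890231/1990 ≈ -4.3482e+6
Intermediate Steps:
o(-1990, -830) - Q = -1899/(-1990) - 1*4348187 = -1899*(-1/1990) - 4348187 = 1899/1990 - 4348187 = -8652890231/1990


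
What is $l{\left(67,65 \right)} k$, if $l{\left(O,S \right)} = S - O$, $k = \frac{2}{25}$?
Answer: $- \frac{4}{25} \approx -0.16$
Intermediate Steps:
$k = \frac{2}{25}$ ($k = 2 \cdot \frac{1}{25} = \frac{2}{25} \approx 0.08$)
$l{\left(67,65 \right)} k = \left(65 - 67\right) \frac{2}{25} = \left(-2\right) \frac{2}{25} = - \frac{4}{25}$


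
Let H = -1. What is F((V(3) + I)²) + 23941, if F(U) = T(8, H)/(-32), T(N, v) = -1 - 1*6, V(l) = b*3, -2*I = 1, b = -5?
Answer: 766119/32 ≈ 23941.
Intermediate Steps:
I = -½ (I = -½*1 = -½ ≈ -0.50000)
V(l) = -15 (V(l) = -5*3 = -15)
T(N, v) = -7 (T(N, v) = -1 - 6 = -7)
F(U) = 7/32 (F(U) = -7/(-32) = -7*(-1/32) = 7/32)
F((V(3) + I)²) + 23941 = 7/32 + 23941 = 766119/32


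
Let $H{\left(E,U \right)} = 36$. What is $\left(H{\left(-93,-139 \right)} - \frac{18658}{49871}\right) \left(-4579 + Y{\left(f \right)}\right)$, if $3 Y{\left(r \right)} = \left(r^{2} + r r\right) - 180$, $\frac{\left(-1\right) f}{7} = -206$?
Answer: $\frac{7364077414078}{149613} \approx 4.9221 \cdot 10^{7}$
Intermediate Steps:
$f = 1442$ ($f = \left(-7\right) \left(-206\right) = 1442$)
$Y{\left(r \right)} = -60 + \frac{2 r^{2}}{3}$ ($Y{\left(r \right)} = \frac{\left(r^{2} + r r\right) - 180}{3} = \frac{\left(r^{2} + r^{2}\right) - 180}{3} = \frac{2 r^{2} - 180}{3} = \frac{-180 + 2 r^{2}}{3} = -60 + \frac{2 r^{2}}{3}$)
$\left(H{\left(-93,-139 \right)} - \frac{18658}{49871}\right) \left(-4579 + Y{\left(f \right)}\right) = \left(36 - \frac{18658}{49871}\right) \left(-4579 - \left(60 - \frac{2 \cdot 1442^{2}}{3}\right)\right) = \left(36 - \frac{18658}{49871}\right) \left(-4579 + \left(-60 + \frac{2}{3} \cdot 2079364\right)\right) = \left(36 - \frac{18658}{49871}\right) \left(-4579 + \left(-60 + \frac{4158728}{3}\right)\right) = \frac{1776698 \left(-4579 + \frac{4158548}{3}\right)}{49871} = \frac{1776698}{49871} \cdot \frac{4144811}{3} = \frac{7364077414078}{149613}$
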